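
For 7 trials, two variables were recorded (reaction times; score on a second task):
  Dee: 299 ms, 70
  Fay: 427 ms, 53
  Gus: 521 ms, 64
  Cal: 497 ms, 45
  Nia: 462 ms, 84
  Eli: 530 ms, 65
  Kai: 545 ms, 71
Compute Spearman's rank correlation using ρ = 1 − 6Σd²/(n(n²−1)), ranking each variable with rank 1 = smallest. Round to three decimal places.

Ranks of variable 1: 1, 2, 5, 4, 3, 6, 7
Ranks of variable 2: 5, 2, 3, 1, 7, 4, 6
d = r₁ − r₂: -4, 0, 2, 3, -4, 2, 1
d²: 16, 0, 4, 9, 16, 4, 1; Σd² = 50
ρ = 1 − 6·50/(7·48) = 1 − 300/336 = 0.107

0.107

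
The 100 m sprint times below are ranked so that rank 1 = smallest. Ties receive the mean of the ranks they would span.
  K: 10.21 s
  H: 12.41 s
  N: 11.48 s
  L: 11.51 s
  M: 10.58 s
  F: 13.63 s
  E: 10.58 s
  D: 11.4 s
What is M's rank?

2.5

Sorted (ascending): 10.21, 10.58, 10.58, 11.4, 11.48, 11.51, 12.41, 13.63
The 2 values of 10.58 occupy positions 2–3 → average rank (2+3)/2 = 2.5.
M has value 10.58 s → rank 2.5.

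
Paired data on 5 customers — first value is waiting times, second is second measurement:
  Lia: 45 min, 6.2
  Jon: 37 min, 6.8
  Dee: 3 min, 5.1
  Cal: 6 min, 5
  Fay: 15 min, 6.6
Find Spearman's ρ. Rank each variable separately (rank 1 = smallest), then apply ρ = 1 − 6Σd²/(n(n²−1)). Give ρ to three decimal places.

0.600

Ranks of variable 1: 5, 4, 1, 2, 3
Ranks of variable 2: 3, 5, 2, 1, 4
d = r₁ − r₂: 2, -1, -1, 1, -1
d²: 4, 1, 1, 1, 1; Σd² = 8
ρ = 1 − 6·8/(5·24) = 1 − 48/120 = 0.600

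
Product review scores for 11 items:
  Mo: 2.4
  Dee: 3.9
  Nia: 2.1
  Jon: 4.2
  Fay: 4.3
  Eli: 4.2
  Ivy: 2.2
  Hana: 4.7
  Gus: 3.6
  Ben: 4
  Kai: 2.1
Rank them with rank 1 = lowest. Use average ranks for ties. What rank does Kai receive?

1.5

Sorted (ascending): 2.1, 2.1, 2.2, 2.4, 3.6, 3.9, 4, 4.2, 4.2, 4.3, 4.7
The 2 values of 2.1 occupy positions 1–2 → average rank (1+2)/2 = 1.5.
The 2 values of 4.2 occupy positions 8–9 → average rank (8+9)/2 = 8.5.
Kai has value 2.1 → rank 1.5.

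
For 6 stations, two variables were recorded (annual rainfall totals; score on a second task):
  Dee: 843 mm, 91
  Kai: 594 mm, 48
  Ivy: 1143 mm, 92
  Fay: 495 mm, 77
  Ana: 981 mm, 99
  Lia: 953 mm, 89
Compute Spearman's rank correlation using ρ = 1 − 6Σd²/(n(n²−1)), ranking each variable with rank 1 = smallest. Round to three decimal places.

0.829

Ranks of variable 1: 3, 2, 6, 1, 5, 4
Ranks of variable 2: 4, 1, 5, 2, 6, 3
d = r₁ − r₂: -1, 1, 1, -1, -1, 1
d²: 1, 1, 1, 1, 1, 1; Σd² = 6
ρ = 1 − 6·6/(6·35) = 1 − 36/210 = 0.829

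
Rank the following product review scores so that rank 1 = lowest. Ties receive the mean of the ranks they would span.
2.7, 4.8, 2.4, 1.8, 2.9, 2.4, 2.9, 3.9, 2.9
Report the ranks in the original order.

4, 9, 2.5, 1, 6, 2.5, 6, 8, 6

Sorted (ascending): 1.8, 2.4, 2.4, 2.7, 2.9, 2.9, 2.9, 3.9, 4.8
The 2 values of 2.4 occupy positions 2–3 → average rank (2+3)/2 = 2.5.
The 3 values of 2.9 occupy positions 5–7 → average rank 6.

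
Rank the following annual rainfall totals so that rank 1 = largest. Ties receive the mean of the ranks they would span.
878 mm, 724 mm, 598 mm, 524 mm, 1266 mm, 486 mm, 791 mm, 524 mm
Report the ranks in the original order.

Sorted (descending): 1266, 878, 791, 724, 598, 524, 524, 486
The 2 values of 524 occupy positions 6–7 → average rank (6+7)/2 = 6.5.

2, 4, 5, 6.5, 1, 8, 3, 6.5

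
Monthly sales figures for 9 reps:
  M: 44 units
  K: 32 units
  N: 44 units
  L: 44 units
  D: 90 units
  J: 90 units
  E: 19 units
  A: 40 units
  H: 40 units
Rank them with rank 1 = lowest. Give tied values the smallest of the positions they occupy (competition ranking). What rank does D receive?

Sorted (ascending): 19, 32, 40, 40, 44, 44, 44, 90, 90
The 2 values of 40 occupy positions 3–4 → each gets rank 3.
The 3 values of 44 occupy positions 5–7 → each gets rank 5.
The 2 values of 90 occupy positions 8–9 → each gets rank 8.
D has value 90 units → rank 8.

8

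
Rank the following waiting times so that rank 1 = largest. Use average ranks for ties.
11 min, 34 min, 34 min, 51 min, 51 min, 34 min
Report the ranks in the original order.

Sorted (descending): 51, 51, 34, 34, 34, 11
The 2 values of 51 occupy positions 1–2 → average rank (1+2)/2 = 1.5.
The 3 values of 34 occupy positions 3–5 → average rank 4.

6, 4, 4, 1.5, 1.5, 4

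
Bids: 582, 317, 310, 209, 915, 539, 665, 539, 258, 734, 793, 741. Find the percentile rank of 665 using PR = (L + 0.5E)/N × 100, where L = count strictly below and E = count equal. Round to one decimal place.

N = 12.
Strictly below 665: 7. Equal to 665: 1.
PR = (7 + 0.5·1)/12 × 100 = 62.5

62.5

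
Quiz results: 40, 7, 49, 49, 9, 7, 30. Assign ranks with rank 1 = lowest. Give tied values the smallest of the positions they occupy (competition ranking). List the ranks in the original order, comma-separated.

Sorted (ascending): 7, 7, 9, 30, 40, 49, 49
The 2 values of 7 occupy positions 1–2 → each gets rank 1.
The 2 values of 49 occupy positions 6–7 → each gets rank 6.

5, 1, 6, 6, 3, 1, 4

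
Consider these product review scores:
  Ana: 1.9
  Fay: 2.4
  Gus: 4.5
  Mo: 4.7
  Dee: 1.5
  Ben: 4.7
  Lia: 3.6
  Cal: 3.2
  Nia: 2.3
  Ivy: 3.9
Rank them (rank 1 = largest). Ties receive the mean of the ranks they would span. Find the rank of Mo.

Sorted (descending): 4.7, 4.7, 4.5, 3.9, 3.6, 3.2, 2.4, 2.3, 1.9, 1.5
The 2 values of 4.7 occupy positions 1–2 → average rank (1+2)/2 = 1.5.
Mo has value 4.7 → rank 1.5.

1.5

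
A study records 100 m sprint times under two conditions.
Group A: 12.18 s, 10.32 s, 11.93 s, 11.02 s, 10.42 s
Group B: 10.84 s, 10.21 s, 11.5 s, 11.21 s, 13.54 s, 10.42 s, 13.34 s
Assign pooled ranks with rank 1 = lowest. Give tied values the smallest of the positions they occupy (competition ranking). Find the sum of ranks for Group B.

47

Sorted (ascending): 10.21, 10.32, 10.42, 10.42, 10.84, 11.02, 11.21, 11.5, 11.93, 12.18, 13.34, 13.54
The 2 values of 10.42 occupy positions 3–4 → each gets rank 3.
Group B values → pooled ranks: 10.84→5, 10.21→1, 11.5→8, 11.21→7, 13.54→12, 10.42→3, 13.34→11
Rank sum = 5 + 1 + 8 + 7 + 12 + 3 + 11 = 47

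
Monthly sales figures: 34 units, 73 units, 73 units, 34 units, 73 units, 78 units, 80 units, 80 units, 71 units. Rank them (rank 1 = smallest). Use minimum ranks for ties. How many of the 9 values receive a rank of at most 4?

Sorted (ascending): 34, 34, 71, 73, 73, 73, 78, 80, 80
The 2 values of 34 occupy positions 1–2 → each gets rank 1.
The 3 values of 73 occupy positions 4–6 → each gets rank 4.
The 2 values of 80 occupy positions 8–9 → each gets rank 8.
Ranks ≤ 4: {1, 1, 3, 4, 4, 4} → 6 values.

6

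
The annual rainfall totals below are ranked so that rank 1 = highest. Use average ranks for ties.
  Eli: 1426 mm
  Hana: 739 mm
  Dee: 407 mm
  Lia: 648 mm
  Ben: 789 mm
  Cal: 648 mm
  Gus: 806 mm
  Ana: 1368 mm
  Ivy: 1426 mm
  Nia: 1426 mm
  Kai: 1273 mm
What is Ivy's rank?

Sorted (descending): 1426, 1426, 1426, 1368, 1273, 806, 789, 739, 648, 648, 407
The 3 values of 1426 occupy positions 1–3 → average rank 2.
The 2 values of 648 occupy positions 9–10 → average rank (9+10)/2 = 9.5.
Ivy has value 1426 mm → rank 2.

2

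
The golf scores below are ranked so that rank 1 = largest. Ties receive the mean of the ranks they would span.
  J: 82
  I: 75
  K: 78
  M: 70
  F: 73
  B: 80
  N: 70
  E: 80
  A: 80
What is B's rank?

3

Sorted (descending): 82, 80, 80, 80, 78, 75, 73, 70, 70
The 3 values of 80 occupy positions 2–4 → average rank 3.
The 2 values of 70 occupy positions 8–9 → average rank (8+9)/2 = 8.5.
B has value 80 → rank 3.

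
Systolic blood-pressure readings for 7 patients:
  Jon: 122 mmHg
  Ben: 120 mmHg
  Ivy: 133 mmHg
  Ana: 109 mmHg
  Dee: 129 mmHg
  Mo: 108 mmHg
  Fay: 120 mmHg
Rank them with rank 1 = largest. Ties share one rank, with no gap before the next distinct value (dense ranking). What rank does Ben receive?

4

Sorted (descending): 133, 129, 122, 120, 120, 109, 108
The 2 values of 120 share dense rank 4.
Remaining distinct values take the next consecutive integers.
Ben has value 120 mmHg → rank 4.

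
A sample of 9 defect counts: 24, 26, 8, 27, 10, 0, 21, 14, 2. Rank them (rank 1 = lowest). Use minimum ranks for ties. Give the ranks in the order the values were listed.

7, 8, 3, 9, 4, 1, 6, 5, 2

Sorted (ascending): 0, 2, 8, 10, 14, 21, 24, 26, 27
No ties — each value takes its position as its rank.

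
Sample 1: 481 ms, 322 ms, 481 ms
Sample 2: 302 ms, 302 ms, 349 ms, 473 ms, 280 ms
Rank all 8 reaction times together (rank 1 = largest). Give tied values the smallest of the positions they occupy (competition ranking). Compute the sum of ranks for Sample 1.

7

Sorted (descending): 481, 481, 473, 349, 322, 302, 302, 280
The 2 values of 481 occupy positions 1–2 → each gets rank 1.
The 2 values of 302 occupy positions 6–7 → each gets rank 6.
Sample 1 values → pooled ranks: 481→1, 322→5, 481→1
Rank sum = 1 + 5 + 1 = 7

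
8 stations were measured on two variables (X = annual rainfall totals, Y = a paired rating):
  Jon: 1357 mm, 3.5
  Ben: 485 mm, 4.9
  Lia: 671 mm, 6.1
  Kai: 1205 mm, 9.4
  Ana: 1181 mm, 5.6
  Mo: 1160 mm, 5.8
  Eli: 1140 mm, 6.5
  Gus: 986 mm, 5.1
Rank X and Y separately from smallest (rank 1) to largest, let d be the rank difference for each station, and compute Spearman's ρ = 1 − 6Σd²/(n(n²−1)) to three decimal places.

Ranks of variable 1: 8, 1, 2, 7, 6, 5, 4, 3
Ranks of variable 2: 1, 2, 6, 8, 4, 5, 7, 3
d = r₁ − r₂: 7, -1, -4, -1, 2, 0, -3, 0
d²: 49, 1, 16, 1, 4, 0, 9, 0; Σd² = 80
ρ = 1 − 6·80/(8·63) = 1 − 480/504 = 0.048

0.048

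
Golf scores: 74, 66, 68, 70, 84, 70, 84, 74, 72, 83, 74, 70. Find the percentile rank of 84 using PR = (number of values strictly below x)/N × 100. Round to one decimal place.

N = 12.
Strictly below 84: 10. Equal to 84: 2.
PR = 10/12 × 100 = 83.3

83.3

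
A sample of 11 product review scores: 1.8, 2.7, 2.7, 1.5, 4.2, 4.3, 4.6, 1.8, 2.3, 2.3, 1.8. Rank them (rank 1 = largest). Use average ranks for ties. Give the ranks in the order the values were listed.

Sorted (descending): 4.6, 4.3, 4.2, 2.7, 2.7, 2.3, 2.3, 1.8, 1.8, 1.8, 1.5
The 2 values of 2.7 occupy positions 4–5 → average rank (4+5)/2 = 4.5.
The 2 values of 2.3 occupy positions 6–7 → average rank (6+7)/2 = 6.5.
The 3 values of 1.8 occupy positions 8–10 → average rank 9.

9, 4.5, 4.5, 11, 3, 2, 1, 9, 6.5, 6.5, 9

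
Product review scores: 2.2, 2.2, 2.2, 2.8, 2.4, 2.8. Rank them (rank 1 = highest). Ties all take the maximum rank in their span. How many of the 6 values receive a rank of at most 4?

3

Sorted (descending): 2.8, 2.8, 2.4, 2.2, 2.2, 2.2
The 2 values of 2.8 occupy positions 1–2 → each gets rank 2.
The 3 values of 2.2 occupy positions 4–6 → each gets rank 6.
Ranks ≤ 4: {2, 2, 3} → 3 values.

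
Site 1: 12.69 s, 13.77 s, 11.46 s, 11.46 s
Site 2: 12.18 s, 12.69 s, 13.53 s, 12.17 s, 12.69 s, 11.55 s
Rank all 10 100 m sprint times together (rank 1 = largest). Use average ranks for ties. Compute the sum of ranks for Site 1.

Sorted (descending): 13.77, 13.53, 12.69, 12.69, 12.69, 12.18, 12.17, 11.55, 11.46, 11.46
The 3 values of 12.69 occupy positions 3–5 → average rank 4.
The 2 values of 11.46 occupy positions 9–10 → average rank (9+10)/2 = 9.5.
Site 1 values → pooled ranks: 12.69→4, 13.77→1, 11.46→9.5, 11.46→9.5
Rank sum = 4 + 1 + 9.5 + 9.5 = 24

24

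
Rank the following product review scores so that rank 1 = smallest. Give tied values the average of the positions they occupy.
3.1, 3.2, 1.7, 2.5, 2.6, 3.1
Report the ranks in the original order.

Sorted (ascending): 1.7, 2.5, 2.6, 3.1, 3.1, 3.2
The 2 values of 3.1 occupy positions 4–5 → average rank (4+5)/2 = 4.5.

4.5, 6, 1, 2, 3, 4.5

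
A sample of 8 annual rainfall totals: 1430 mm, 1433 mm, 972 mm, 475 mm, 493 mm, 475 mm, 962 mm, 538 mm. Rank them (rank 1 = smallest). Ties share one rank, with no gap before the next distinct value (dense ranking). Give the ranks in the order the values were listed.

Sorted (ascending): 475, 475, 493, 538, 962, 972, 1430, 1433
The 2 values of 475 share dense rank 1.
Remaining distinct values take the next consecutive integers.

6, 7, 5, 1, 2, 1, 4, 3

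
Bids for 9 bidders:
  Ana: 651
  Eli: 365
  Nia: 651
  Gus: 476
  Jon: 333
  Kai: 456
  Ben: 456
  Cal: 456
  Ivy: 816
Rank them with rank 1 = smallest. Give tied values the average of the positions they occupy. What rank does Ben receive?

Sorted (ascending): 333, 365, 456, 456, 456, 476, 651, 651, 816
The 3 values of 456 occupy positions 3–5 → average rank 4.
The 2 values of 651 occupy positions 7–8 → average rank (7+8)/2 = 7.5.
Ben has value 456 → rank 4.

4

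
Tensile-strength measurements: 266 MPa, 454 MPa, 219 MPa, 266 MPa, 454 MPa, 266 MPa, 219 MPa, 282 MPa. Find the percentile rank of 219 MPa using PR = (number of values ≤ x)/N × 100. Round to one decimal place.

N = 8.
Strictly below 219: 0. Equal to 219: 2.
PR = 2/8 × 100 = 25.0

25.0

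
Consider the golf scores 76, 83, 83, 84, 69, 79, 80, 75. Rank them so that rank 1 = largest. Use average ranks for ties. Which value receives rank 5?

79

Sorted (descending): 84, 83, 83, 80, 79, 76, 75, 69
The 2 values of 83 occupy positions 2–3 → average rank (2+3)/2 = 2.5.
Rank 5 → value 79.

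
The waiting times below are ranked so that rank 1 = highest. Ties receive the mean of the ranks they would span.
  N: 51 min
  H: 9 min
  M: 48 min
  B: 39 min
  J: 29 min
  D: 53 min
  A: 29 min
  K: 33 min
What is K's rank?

Sorted (descending): 53, 51, 48, 39, 33, 29, 29, 9
The 2 values of 29 occupy positions 6–7 → average rank (6+7)/2 = 6.5.
K has value 33 min → rank 5.

5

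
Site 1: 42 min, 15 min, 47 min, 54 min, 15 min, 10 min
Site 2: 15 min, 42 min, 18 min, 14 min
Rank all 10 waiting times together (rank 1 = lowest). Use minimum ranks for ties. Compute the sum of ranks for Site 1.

Sorted (ascending): 10, 14, 15, 15, 15, 18, 42, 42, 47, 54
The 3 values of 15 occupy positions 3–5 → each gets rank 3.
The 2 values of 42 occupy positions 7–8 → each gets rank 7.
Site 1 values → pooled ranks: 42→7, 15→3, 47→9, 54→10, 15→3, 10→1
Rank sum = 7 + 3 + 9 + 10 + 3 + 1 = 33

33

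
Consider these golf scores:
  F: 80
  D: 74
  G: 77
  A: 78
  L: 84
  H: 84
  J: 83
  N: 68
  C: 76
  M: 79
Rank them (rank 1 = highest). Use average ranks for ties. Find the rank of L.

1.5

Sorted (descending): 84, 84, 83, 80, 79, 78, 77, 76, 74, 68
The 2 values of 84 occupy positions 1–2 → average rank (1+2)/2 = 1.5.
L has value 84 → rank 1.5.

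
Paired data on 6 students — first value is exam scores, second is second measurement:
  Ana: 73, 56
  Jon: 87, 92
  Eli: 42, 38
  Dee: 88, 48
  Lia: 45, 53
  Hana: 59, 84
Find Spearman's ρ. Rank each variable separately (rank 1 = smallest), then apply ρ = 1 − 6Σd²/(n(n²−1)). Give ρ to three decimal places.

0.371

Ranks of variable 1: 4, 5, 1, 6, 2, 3
Ranks of variable 2: 4, 6, 1, 2, 3, 5
d = r₁ − r₂: 0, -1, 0, 4, -1, -2
d²: 0, 1, 0, 16, 1, 4; Σd² = 22
ρ = 1 − 6·22/(6·35) = 1 − 132/210 = 0.371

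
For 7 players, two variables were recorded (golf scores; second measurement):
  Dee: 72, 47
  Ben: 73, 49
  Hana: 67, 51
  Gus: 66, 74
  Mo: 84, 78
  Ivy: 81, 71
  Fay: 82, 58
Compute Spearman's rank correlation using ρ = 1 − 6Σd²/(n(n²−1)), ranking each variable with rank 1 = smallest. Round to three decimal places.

Ranks of variable 1: 3, 4, 2, 1, 7, 5, 6
Ranks of variable 2: 1, 2, 3, 6, 7, 5, 4
d = r₁ − r₂: 2, 2, -1, -5, 0, 0, 2
d²: 4, 4, 1, 25, 0, 0, 4; Σd² = 38
ρ = 1 − 6·38/(7·48) = 1 − 228/336 = 0.321

0.321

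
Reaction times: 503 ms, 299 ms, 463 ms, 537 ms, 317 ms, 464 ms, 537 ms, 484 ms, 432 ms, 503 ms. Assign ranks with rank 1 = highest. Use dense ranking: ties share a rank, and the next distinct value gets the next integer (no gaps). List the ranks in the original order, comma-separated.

2, 8, 5, 1, 7, 4, 1, 3, 6, 2

Sorted (descending): 537, 537, 503, 503, 484, 464, 463, 432, 317, 299
The 2 values of 537 share dense rank 1.
The 2 values of 503 share dense rank 2.
Remaining distinct values take the next consecutive integers.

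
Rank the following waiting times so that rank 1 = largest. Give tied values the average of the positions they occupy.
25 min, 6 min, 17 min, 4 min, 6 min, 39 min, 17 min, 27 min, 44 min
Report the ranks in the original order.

Sorted (descending): 44, 39, 27, 25, 17, 17, 6, 6, 4
The 2 values of 17 occupy positions 5–6 → average rank (5+6)/2 = 5.5.
The 2 values of 6 occupy positions 7–8 → average rank (7+8)/2 = 7.5.

4, 7.5, 5.5, 9, 7.5, 2, 5.5, 3, 1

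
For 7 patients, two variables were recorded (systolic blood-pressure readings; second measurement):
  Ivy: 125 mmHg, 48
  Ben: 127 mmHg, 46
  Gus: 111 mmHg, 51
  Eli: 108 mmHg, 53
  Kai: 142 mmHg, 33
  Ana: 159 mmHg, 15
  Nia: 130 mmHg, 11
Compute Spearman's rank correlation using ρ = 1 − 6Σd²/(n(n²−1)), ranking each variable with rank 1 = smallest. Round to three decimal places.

Ranks of variable 1: 3, 4, 2, 1, 6, 7, 5
Ranks of variable 2: 5, 4, 6, 7, 3, 2, 1
d = r₁ − r₂: -2, 0, -4, -6, 3, 5, 4
d²: 4, 0, 16, 36, 9, 25, 16; Σd² = 106
ρ = 1 − 6·106/(7·48) = 1 − 636/336 = -0.893

-0.893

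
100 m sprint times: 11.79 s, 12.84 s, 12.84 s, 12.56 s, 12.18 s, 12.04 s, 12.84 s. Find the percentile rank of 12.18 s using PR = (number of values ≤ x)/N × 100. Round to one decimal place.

42.9

N = 7.
Strictly below 12.18: 2. Equal to 12.18: 1.
PR = 3/7 × 100 = 42.9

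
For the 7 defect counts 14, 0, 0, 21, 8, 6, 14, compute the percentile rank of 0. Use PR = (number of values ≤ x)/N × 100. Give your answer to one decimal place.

28.6

N = 7.
Strictly below 0: 0. Equal to 0: 2.
PR = 2/7 × 100 = 28.6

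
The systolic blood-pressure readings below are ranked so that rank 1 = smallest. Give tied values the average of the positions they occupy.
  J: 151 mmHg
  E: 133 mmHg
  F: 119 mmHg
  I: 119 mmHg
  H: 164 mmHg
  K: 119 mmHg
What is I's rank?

2

Sorted (ascending): 119, 119, 119, 133, 151, 164
The 3 values of 119 occupy positions 1–3 → average rank 2.
I has value 119 mmHg → rank 2.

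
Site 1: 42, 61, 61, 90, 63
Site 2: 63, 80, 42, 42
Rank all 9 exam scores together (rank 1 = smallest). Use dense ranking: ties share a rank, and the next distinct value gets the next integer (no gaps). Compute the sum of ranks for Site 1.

Sorted (ascending): 42, 42, 42, 61, 61, 63, 63, 80, 90
The 3 values of 42 share dense rank 1.
The 2 values of 61 share dense rank 2.
The 2 values of 63 share dense rank 3.
Remaining distinct values take the next consecutive integers.
Site 1 values → pooled ranks: 42→1, 61→2, 61→2, 90→5, 63→3
Rank sum = 1 + 2 + 2 + 5 + 3 = 13

13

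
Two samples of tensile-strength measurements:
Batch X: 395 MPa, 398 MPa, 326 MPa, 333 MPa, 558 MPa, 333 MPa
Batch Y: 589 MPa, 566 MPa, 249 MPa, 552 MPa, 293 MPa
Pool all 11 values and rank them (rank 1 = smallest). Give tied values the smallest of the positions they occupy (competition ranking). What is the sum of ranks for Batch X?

33

Sorted (ascending): 249, 293, 326, 333, 333, 395, 398, 552, 558, 566, 589
The 2 values of 333 occupy positions 4–5 → each gets rank 4.
Batch X values → pooled ranks: 395→6, 398→7, 326→3, 333→4, 558→9, 333→4
Rank sum = 6 + 7 + 3 + 4 + 9 + 4 = 33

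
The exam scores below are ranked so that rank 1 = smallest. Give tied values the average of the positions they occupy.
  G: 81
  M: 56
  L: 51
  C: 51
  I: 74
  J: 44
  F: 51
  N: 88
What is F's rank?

3

Sorted (ascending): 44, 51, 51, 51, 56, 74, 81, 88
The 3 values of 51 occupy positions 2–4 → average rank 3.
F has value 51 → rank 3.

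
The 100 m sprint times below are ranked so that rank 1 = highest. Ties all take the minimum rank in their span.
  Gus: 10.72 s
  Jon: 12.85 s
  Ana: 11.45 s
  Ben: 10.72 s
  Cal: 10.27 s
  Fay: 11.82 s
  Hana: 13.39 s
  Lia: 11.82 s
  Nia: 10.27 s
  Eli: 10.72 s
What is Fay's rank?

3

Sorted (descending): 13.39, 12.85, 11.82, 11.82, 11.45, 10.72, 10.72, 10.72, 10.27, 10.27
The 2 values of 11.82 occupy positions 3–4 → each gets rank 3.
The 3 values of 10.72 occupy positions 6–8 → each gets rank 6.
The 2 values of 10.27 occupy positions 9–10 → each gets rank 9.
Fay has value 11.82 s → rank 3.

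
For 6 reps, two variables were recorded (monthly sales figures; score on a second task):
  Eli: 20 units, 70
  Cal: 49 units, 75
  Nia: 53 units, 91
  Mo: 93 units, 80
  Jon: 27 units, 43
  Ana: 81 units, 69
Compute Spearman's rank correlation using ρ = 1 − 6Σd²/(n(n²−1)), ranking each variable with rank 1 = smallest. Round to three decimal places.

Ranks of variable 1: 1, 3, 4, 6, 2, 5
Ranks of variable 2: 3, 4, 6, 5, 1, 2
d = r₁ − r₂: -2, -1, -2, 1, 1, 3
d²: 4, 1, 4, 1, 1, 9; Σd² = 20
ρ = 1 − 6·20/(6·35) = 1 − 120/210 = 0.429

0.429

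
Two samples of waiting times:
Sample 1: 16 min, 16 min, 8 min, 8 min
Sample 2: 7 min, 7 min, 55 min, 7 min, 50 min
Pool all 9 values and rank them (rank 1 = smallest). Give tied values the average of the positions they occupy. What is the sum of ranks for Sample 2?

23

Sorted (ascending): 7, 7, 7, 8, 8, 16, 16, 50, 55
The 3 values of 7 occupy positions 1–3 → average rank 2.
The 2 values of 8 occupy positions 4–5 → average rank (4+5)/2 = 4.5.
The 2 values of 16 occupy positions 6–7 → average rank (6+7)/2 = 6.5.
Sample 2 values → pooled ranks: 7→2, 7→2, 55→9, 7→2, 50→8
Rank sum = 2 + 2 + 9 + 2 + 8 = 23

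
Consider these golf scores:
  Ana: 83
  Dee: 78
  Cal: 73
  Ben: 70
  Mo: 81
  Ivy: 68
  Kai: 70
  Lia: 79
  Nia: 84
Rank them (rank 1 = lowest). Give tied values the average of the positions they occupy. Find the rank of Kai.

2.5

Sorted (ascending): 68, 70, 70, 73, 78, 79, 81, 83, 84
The 2 values of 70 occupy positions 2–3 → average rank (2+3)/2 = 2.5.
Kai has value 70 → rank 2.5.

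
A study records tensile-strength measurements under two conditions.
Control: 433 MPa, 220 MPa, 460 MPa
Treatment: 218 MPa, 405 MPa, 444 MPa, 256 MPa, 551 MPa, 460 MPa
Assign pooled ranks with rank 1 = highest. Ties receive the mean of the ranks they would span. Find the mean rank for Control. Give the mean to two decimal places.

5.17

Sorted (descending): 551, 460, 460, 444, 433, 405, 256, 220, 218
The 2 values of 460 occupy positions 2–3 → average rank (2+3)/2 = 2.5.
Control values → pooled ranks: 433→5, 220→8, 460→2.5
Mean rank = (5 + 8 + 2.5) / 3 = 5.17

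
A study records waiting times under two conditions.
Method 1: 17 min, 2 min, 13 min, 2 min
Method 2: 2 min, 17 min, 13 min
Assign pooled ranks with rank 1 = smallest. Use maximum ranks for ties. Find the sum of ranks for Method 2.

Sorted (ascending): 2, 2, 2, 13, 13, 17, 17
The 3 values of 2 occupy positions 1–3 → each gets rank 3.
The 2 values of 13 occupy positions 4–5 → each gets rank 5.
The 2 values of 17 occupy positions 6–7 → each gets rank 7.
Method 2 values → pooled ranks: 2→3, 17→7, 13→5
Rank sum = 3 + 7 + 5 = 15

15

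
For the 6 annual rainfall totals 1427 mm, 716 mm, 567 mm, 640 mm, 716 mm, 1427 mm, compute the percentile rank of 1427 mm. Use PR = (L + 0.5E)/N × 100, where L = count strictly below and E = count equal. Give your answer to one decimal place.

N = 6.
Strictly below 1427: 4. Equal to 1427: 2.
PR = (4 + 0.5·2)/6 × 100 = 83.3

83.3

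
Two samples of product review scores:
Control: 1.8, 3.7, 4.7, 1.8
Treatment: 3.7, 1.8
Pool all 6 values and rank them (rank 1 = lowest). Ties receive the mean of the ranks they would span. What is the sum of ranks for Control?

14.5

Sorted (ascending): 1.8, 1.8, 1.8, 3.7, 3.7, 4.7
The 3 values of 1.8 occupy positions 1–3 → average rank 2.
The 2 values of 3.7 occupy positions 4–5 → average rank (4+5)/2 = 4.5.
Control values → pooled ranks: 1.8→2, 3.7→4.5, 4.7→6, 1.8→2
Rank sum = 2 + 4.5 + 6 + 2 = 14.5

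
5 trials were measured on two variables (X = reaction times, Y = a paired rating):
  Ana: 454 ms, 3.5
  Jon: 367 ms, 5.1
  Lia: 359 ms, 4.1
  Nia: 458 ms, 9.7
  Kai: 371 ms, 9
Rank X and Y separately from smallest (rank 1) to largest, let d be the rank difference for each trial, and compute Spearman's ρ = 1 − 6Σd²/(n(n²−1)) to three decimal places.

Ranks of variable 1: 4, 2, 1, 5, 3
Ranks of variable 2: 1, 3, 2, 5, 4
d = r₁ − r₂: 3, -1, -1, 0, -1
d²: 9, 1, 1, 0, 1; Σd² = 12
ρ = 1 − 6·12/(5·24) = 1 − 72/120 = 0.400

0.400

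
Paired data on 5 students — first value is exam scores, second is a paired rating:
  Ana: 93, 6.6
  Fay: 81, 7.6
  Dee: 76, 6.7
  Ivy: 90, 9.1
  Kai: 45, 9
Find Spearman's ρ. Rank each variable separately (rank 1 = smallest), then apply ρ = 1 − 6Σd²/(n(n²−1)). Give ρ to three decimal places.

-0.300

Ranks of variable 1: 5, 3, 2, 4, 1
Ranks of variable 2: 1, 3, 2, 5, 4
d = r₁ − r₂: 4, 0, 0, -1, -3
d²: 16, 0, 0, 1, 9; Σd² = 26
ρ = 1 − 6·26/(5·24) = 1 − 156/120 = -0.300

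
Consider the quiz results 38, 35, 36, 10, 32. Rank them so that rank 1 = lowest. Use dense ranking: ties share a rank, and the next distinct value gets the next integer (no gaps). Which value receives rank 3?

35

Sorted (ascending): 10, 32, 35, 36, 38
No ties — each value takes its position as its rank.
Rank 3 → value 35.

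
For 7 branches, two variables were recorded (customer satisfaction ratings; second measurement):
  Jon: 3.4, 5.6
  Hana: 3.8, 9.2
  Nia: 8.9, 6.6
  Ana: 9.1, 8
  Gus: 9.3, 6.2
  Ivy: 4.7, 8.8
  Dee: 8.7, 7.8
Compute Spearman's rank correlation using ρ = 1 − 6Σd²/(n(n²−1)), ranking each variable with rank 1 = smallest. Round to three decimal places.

-0.143

Ranks of variable 1: 1, 2, 5, 6, 7, 3, 4
Ranks of variable 2: 1, 7, 3, 5, 2, 6, 4
d = r₁ − r₂: 0, -5, 2, 1, 5, -3, 0
d²: 0, 25, 4, 1, 25, 9, 0; Σd² = 64
ρ = 1 − 6·64/(7·48) = 1 − 384/336 = -0.143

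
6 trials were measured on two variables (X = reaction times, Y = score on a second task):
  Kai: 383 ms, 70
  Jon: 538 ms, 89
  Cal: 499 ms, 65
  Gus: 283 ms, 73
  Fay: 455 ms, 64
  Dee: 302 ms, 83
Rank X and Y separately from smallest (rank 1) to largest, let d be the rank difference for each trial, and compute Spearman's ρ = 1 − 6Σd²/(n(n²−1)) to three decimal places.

Ranks of variable 1: 3, 6, 5, 1, 4, 2
Ranks of variable 2: 3, 6, 2, 4, 1, 5
d = r₁ − r₂: 0, 0, 3, -3, 3, -3
d²: 0, 0, 9, 9, 9, 9; Σd² = 36
ρ = 1 − 6·36/(6·35) = 1 − 216/210 = -0.029

-0.029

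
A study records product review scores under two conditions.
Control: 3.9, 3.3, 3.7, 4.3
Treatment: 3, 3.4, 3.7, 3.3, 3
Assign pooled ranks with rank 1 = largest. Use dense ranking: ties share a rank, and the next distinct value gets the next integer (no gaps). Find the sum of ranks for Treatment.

24

Sorted (descending): 4.3, 3.9, 3.7, 3.7, 3.4, 3.3, 3.3, 3, 3
The 2 values of 3.7 share dense rank 3.
The 2 values of 3.3 share dense rank 5.
The 2 values of 3 share dense rank 6.
Remaining distinct values take the next consecutive integers.
Treatment values → pooled ranks: 3→6, 3.4→4, 3.7→3, 3.3→5, 3→6
Rank sum = 6 + 4 + 3 + 5 + 6 = 24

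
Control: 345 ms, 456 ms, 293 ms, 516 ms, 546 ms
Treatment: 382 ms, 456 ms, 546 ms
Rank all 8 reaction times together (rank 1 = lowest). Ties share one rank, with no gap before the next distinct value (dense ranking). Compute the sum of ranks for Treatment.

Sorted (ascending): 293, 345, 382, 456, 456, 516, 546, 546
The 2 values of 456 share dense rank 4.
The 2 values of 546 share dense rank 6.
Remaining distinct values take the next consecutive integers.
Treatment values → pooled ranks: 382→3, 456→4, 546→6
Rank sum = 3 + 4 + 6 = 13

13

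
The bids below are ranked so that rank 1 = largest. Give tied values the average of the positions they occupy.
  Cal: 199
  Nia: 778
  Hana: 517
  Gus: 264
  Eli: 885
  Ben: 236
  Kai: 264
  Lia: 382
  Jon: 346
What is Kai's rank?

6.5

Sorted (descending): 885, 778, 517, 382, 346, 264, 264, 236, 199
The 2 values of 264 occupy positions 6–7 → average rank (6+7)/2 = 6.5.
Kai has value 264 → rank 6.5.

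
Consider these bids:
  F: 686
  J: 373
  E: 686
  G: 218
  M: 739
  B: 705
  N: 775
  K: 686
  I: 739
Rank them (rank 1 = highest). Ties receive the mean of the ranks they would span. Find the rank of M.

Sorted (descending): 775, 739, 739, 705, 686, 686, 686, 373, 218
The 2 values of 739 occupy positions 2–3 → average rank (2+3)/2 = 2.5.
The 3 values of 686 occupy positions 5–7 → average rank 6.
M has value 739 → rank 2.5.

2.5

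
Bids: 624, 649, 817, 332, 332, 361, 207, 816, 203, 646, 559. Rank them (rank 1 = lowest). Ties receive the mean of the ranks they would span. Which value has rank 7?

624

Sorted (ascending): 203, 207, 332, 332, 361, 559, 624, 646, 649, 816, 817
The 2 values of 332 occupy positions 3–4 → average rank (3+4)/2 = 3.5.
Rank 7 → value 624.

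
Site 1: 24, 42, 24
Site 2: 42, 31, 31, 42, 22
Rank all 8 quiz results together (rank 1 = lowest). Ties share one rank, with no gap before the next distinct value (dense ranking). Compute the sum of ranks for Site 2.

Sorted (ascending): 22, 24, 24, 31, 31, 42, 42, 42
The 2 values of 24 share dense rank 2.
The 2 values of 31 share dense rank 3.
The 3 values of 42 share dense rank 4.
Remaining distinct values take the next consecutive integers.
Site 2 values → pooled ranks: 42→4, 31→3, 31→3, 42→4, 22→1
Rank sum = 4 + 3 + 3 + 4 + 1 = 15

15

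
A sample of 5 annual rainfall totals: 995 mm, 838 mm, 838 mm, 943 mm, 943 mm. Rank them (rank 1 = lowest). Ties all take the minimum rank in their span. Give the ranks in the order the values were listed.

5, 1, 1, 3, 3

Sorted (ascending): 838, 838, 943, 943, 995
The 2 values of 838 occupy positions 1–2 → each gets rank 1.
The 2 values of 943 occupy positions 3–4 → each gets rank 3.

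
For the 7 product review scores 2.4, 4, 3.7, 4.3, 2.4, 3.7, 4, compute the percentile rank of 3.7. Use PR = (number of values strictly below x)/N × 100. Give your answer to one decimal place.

28.6

N = 7.
Strictly below 3.7: 2. Equal to 3.7: 2.
PR = 2/7 × 100 = 28.6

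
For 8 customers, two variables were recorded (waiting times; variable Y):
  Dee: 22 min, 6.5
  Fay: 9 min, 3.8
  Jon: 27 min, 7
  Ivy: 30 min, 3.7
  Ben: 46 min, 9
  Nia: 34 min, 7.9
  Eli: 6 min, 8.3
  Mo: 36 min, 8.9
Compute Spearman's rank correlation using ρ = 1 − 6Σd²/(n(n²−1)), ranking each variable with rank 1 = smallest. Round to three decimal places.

Ranks of variable 1: 3, 2, 4, 5, 8, 6, 1, 7
Ranks of variable 2: 3, 2, 4, 1, 8, 5, 6, 7
d = r₁ − r₂: 0, 0, 0, 4, 0, 1, -5, 0
d²: 0, 0, 0, 16, 0, 1, 25, 0; Σd² = 42
ρ = 1 − 6·42/(8·63) = 1 − 252/504 = 0.500

0.500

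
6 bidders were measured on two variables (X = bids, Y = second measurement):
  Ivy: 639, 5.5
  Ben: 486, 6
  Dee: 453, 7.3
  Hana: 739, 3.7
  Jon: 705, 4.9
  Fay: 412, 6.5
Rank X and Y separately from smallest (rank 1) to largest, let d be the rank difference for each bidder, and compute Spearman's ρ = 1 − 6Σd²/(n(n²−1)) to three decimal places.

Ranks of variable 1: 4, 3, 2, 6, 5, 1
Ranks of variable 2: 3, 4, 6, 1, 2, 5
d = r₁ − r₂: 1, -1, -4, 5, 3, -4
d²: 1, 1, 16, 25, 9, 16; Σd² = 68
ρ = 1 − 6·68/(6·35) = 1 − 408/210 = -0.943

-0.943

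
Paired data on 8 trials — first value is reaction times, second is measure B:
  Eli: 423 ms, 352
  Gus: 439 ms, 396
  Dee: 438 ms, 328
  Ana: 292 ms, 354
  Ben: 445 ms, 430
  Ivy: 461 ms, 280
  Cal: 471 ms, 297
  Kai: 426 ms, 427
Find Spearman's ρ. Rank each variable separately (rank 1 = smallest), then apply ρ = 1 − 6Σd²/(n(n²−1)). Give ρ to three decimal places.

-0.357

Ranks of variable 1: 2, 5, 4, 1, 6, 7, 8, 3
Ranks of variable 2: 4, 6, 3, 5, 8, 1, 2, 7
d = r₁ − r₂: -2, -1, 1, -4, -2, 6, 6, -4
d²: 4, 1, 1, 16, 4, 36, 36, 16; Σd² = 114
ρ = 1 − 6·114/(8·63) = 1 − 684/504 = -0.357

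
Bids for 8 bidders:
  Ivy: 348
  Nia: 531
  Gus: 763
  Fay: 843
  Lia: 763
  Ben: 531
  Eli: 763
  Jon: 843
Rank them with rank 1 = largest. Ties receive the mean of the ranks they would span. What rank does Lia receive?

Sorted (descending): 843, 843, 763, 763, 763, 531, 531, 348
The 2 values of 843 occupy positions 1–2 → average rank (1+2)/2 = 1.5.
The 3 values of 763 occupy positions 3–5 → average rank 4.
The 2 values of 531 occupy positions 6–7 → average rank (6+7)/2 = 6.5.
Lia has value 763 → rank 4.

4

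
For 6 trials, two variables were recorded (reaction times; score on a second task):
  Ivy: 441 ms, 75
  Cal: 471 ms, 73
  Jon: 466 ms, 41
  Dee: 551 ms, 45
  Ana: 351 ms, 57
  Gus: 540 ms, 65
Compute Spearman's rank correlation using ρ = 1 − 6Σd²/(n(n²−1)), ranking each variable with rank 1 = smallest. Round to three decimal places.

-0.200

Ranks of variable 1: 2, 4, 3, 6, 1, 5
Ranks of variable 2: 6, 5, 1, 2, 3, 4
d = r₁ − r₂: -4, -1, 2, 4, -2, 1
d²: 16, 1, 4, 16, 4, 1; Σd² = 42
ρ = 1 − 6·42/(6·35) = 1 − 252/210 = -0.200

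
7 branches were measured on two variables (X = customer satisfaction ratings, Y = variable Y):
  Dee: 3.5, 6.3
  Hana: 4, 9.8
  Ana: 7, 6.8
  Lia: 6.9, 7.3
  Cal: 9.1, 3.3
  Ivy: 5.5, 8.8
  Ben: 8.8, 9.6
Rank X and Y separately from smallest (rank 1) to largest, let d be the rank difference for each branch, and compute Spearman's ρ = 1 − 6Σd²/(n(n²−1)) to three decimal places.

Ranks of variable 1: 1, 2, 5, 4, 7, 3, 6
Ranks of variable 2: 2, 7, 3, 4, 1, 5, 6
d = r₁ − r₂: -1, -5, 2, 0, 6, -2, 0
d²: 1, 25, 4, 0, 36, 4, 0; Σd² = 70
ρ = 1 − 6·70/(7·48) = 1 − 420/336 = -0.250

-0.250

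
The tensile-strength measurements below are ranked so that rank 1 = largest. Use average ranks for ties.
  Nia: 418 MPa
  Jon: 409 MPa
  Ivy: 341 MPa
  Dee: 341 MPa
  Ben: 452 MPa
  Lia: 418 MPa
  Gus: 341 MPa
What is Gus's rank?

6

Sorted (descending): 452, 418, 418, 409, 341, 341, 341
The 2 values of 418 occupy positions 2–3 → average rank (2+3)/2 = 2.5.
The 3 values of 341 occupy positions 5–7 → average rank 6.
Gus has value 341 MPa → rank 6.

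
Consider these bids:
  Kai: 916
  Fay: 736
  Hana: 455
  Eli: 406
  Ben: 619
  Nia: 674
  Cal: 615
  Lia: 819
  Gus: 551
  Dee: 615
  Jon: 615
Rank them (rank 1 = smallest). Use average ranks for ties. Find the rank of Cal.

5

Sorted (ascending): 406, 455, 551, 615, 615, 615, 619, 674, 736, 819, 916
The 3 values of 615 occupy positions 4–6 → average rank 5.
Cal has value 615 → rank 5.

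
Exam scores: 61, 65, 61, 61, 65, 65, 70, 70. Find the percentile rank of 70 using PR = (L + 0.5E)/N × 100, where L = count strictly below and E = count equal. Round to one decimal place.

N = 8.
Strictly below 70: 6. Equal to 70: 2.
PR = (6 + 0.5·2)/8 × 100 = 87.5

87.5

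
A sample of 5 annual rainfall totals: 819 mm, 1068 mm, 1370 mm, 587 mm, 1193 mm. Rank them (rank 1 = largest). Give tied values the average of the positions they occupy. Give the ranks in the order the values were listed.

Sorted (descending): 1370, 1193, 1068, 819, 587
No ties — each value takes its position as its rank.

4, 3, 1, 5, 2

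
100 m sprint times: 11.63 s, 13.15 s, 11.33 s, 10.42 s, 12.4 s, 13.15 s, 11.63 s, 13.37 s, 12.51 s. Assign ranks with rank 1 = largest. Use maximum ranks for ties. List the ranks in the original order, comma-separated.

7, 3, 8, 9, 5, 3, 7, 1, 4

Sorted (descending): 13.37, 13.15, 13.15, 12.51, 12.4, 11.63, 11.63, 11.33, 10.42
The 2 values of 13.15 occupy positions 2–3 → each gets rank 3.
The 2 values of 11.63 occupy positions 6–7 → each gets rank 7.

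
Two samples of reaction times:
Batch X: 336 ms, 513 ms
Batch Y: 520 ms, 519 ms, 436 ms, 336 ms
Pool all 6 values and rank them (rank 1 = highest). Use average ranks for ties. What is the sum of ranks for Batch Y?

12.5

Sorted (descending): 520, 519, 513, 436, 336, 336
The 2 values of 336 occupy positions 5–6 → average rank (5+6)/2 = 5.5.
Batch Y values → pooled ranks: 520→1, 519→2, 436→4, 336→5.5
Rank sum = 1 + 2 + 4 + 5.5 = 12.5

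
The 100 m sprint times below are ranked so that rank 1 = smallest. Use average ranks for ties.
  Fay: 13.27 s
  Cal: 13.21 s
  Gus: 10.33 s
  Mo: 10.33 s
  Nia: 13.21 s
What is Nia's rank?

3.5

Sorted (ascending): 10.33, 10.33, 13.21, 13.21, 13.27
The 2 values of 10.33 occupy positions 1–2 → average rank (1+2)/2 = 1.5.
The 2 values of 13.21 occupy positions 3–4 → average rank (3+4)/2 = 3.5.
Nia has value 13.21 s → rank 3.5.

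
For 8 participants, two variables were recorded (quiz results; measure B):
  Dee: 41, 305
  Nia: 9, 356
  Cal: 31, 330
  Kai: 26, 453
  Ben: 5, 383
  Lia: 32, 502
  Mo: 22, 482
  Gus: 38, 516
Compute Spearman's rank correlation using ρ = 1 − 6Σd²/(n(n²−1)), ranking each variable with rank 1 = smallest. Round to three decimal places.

0.048

Ranks of variable 1: 8, 2, 5, 4, 1, 6, 3, 7
Ranks of variable 2: 1, 3, 2, 5, 4, 7, 6, 8
d = r₁ − r₂: 7, -1, 3, -1, -3, -1, -3, -1
d²: 49, 1, 9, 1, 9, 1, 9, 1; Σd² = 80
ρ = 1 − 6·80/(8·63) = 1 − 480/504 = 0.048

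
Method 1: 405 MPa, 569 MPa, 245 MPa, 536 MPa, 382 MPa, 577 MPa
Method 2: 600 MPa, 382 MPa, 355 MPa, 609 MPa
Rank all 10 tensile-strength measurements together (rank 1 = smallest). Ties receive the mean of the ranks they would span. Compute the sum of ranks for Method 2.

Sorted (ascending): 245, 355, 382, 382, 405, 536, 569, 577, 600, 609
The 2 values of 382 occupy positions 3–4 → average rank (3+4)/2 = 3.5.
Method 2 values → pooled ranks: 600→9, 382→3.5, 355→2, 609→10
Rank sum = 9 + 3.5 + 2 + 10 = 24.5

24.5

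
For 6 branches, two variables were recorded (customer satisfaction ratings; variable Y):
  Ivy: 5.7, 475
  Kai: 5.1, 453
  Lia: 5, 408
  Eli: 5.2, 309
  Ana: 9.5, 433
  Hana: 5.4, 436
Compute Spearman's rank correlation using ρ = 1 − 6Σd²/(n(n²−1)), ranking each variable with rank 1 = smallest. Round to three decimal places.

Ranks of variable 1: 5, 2, 1, 3, 6, 4
Ranks of variable 2: 6, 5, 2, 1, 3, 4
d = r₁ − r₂: -1, -3, -1, 2, 3, 0
d²: 1, 9, 1, 4, 9, 0; Σd² = 24
ρ = 1 − 6·24/(6·35) = 1 − 144/210 = 0.314

0.314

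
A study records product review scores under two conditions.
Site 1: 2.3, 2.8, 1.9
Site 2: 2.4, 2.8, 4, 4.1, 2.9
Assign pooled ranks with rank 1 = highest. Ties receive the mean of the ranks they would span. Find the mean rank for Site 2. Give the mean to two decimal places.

3.30

Sorted (descending): 4.1, 4, 2.9, 2.8, 2.8, 2.4, 2.3, 1.9
The 2 values of 2.8 occupy positions 4–5 → average rank (4+5)/2 = 4.5.
Site 2 values → pooled ranks: 2.4→6, 2.8→4.5, 4→2, 4.1→1, 2.9→3
Mean rank = (6 + 4.5 + 2 + 1 + 3) / 5 = 3.30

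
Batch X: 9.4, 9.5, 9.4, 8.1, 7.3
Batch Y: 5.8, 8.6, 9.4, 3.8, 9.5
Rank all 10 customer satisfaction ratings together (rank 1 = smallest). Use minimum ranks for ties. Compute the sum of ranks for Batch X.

28

Sorted (ascending): 3.8, 5.8, 7.3, 8.1, 8.6, 9.4, 9.4, 9.4, 9.5, 9.5
The 3 values of 9.4 occupy positions 6–8 → each gets rank 6.
The 2 values of 9.5 occupy positions 9–10 → each gets rank 9.
Batch X values → pooled ranks: 9.4→6, 9.5→9, 9.4→6, 8.1→4, 7.3→3
Rank sum = 6 + 9 + 6 + 4 + 3 = 28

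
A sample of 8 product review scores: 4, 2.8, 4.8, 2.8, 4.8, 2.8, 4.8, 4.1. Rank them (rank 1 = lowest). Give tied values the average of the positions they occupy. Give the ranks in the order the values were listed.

4, 2, 7, 2, 7, 2, 7, 5

Sorted (ascending): 2.8, 2.8, 2.8, 4, 4.1, 4.8, 4.8, 4.8
The 3 values of 2.8 occupy positions 1–3 → average rank 2.
The 3 values of 4.8 occupy positions 6–8 → average rank 7.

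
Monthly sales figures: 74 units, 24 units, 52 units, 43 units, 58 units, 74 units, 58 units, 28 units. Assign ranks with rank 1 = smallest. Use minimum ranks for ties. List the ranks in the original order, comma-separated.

7, 1, 4, 3, 5, 7, 5, 2

Sorted (ascending): 24, 28, 43, 52, 58, 58, 74, 74
The 2 values of 58 occupy positions 5–6 → each gets rank 5.
The 2 values of 74 occupy positions 7–8 → each gets rank 7.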